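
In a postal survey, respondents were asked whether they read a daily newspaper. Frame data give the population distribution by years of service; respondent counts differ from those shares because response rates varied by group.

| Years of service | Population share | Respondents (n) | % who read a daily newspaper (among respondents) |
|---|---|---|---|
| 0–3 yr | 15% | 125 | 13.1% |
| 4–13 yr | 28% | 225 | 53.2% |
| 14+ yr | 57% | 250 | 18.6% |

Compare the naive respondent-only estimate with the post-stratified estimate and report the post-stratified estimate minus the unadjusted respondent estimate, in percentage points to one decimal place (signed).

-3.0 percentage points

Unadjusted (pooled respondent) estimate weights by respondent counts:
  (125/600)×13.1 + (225/600)×53.2 + (250/600)×18.6 = 30.4292%
Post-stratified estimate weights by population shares:
  0.15×13.1 + 0.28×53.2 + 0.57×18.6 = 27.463%
Difference = 27.463 − 30.4292 = -2.9662 pp.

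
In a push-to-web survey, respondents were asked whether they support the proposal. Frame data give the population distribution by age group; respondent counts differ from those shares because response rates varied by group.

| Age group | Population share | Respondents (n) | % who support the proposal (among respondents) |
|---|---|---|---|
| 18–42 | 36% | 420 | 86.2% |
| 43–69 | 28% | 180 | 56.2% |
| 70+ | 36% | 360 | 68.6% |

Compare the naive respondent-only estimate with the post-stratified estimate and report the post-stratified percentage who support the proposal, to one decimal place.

Naive respondent-only estimate (weights = respondent counts):
  (420/960)×86.2 + (180/960)×56.2 + (360/960)×68.6 = 73.975%
Post-stratified estimate weights by population shares:
  0.36×86.2 + 0.28×56.2 + 0.36×68.6 = 71.464%

71.5%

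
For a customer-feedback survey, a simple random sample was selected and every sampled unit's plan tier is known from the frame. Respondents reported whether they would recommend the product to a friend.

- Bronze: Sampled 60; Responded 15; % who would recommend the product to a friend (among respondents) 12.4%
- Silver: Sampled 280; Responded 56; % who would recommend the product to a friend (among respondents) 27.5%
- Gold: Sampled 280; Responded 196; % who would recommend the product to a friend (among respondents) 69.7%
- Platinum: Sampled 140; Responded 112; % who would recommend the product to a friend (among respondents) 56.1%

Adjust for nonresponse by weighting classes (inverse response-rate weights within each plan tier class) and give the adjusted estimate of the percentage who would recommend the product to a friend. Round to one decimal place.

Class response rates: Bronze 15/60 = 25%, Silver 56/280 = 20%, Gold 196/280 = 70%, Platinum 112/140 = 80%.
Each respondent's weight = sampled/responded in their class; summing within a class gives n_sampled, so:
  Bronze: 60 × 12.4 = 744
  Silver: 280 × 27.5 = 7700
  Gold: 280 × 69.7 = 19,516
  Platinum: 140 × 56.1 = 7854
Adjusted estimate = 35,814 / 760 = 47.1237 → 47.1%.

47.1%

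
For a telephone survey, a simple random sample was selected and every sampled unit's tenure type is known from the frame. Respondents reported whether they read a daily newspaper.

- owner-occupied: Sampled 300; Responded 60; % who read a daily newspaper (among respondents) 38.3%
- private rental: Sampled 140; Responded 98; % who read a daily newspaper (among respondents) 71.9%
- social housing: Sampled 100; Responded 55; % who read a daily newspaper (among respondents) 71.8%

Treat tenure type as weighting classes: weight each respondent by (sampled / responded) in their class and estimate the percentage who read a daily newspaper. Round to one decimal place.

53.2%

Class response rates: owner-occupied 60/300 = 20%, private rental 98/140 = 70%, social housing 55/100 = 55%.
Weighting each respondent by the inverse class response rate inflates each class back to its sampled size, so the class weight is n_sampled:
  owner-occupied: 300 × 38.3 = 11,490
  private rental: 140 × 71.9 = 10,066
  social housing: 100 × 71.8 = 7180
Adjusted estimate = 28,736 / 540 = 53.2148 → 53.2%.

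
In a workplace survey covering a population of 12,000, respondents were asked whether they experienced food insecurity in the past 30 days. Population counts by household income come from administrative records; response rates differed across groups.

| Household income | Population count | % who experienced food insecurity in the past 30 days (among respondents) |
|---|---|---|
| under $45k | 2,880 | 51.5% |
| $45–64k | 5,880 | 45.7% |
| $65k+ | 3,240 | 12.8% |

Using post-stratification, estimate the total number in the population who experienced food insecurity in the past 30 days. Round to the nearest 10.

Estimated count per cell = population count × respondent percentage:
  under $45k: 2,880 × 51.5% = 1483.2
  $45–64k: 5,880 × 45.7% = 2687.16
  $65k+: 3,240 × 12.8% = 414.72
Estimated total = 4585.08 → 4,590.

4,590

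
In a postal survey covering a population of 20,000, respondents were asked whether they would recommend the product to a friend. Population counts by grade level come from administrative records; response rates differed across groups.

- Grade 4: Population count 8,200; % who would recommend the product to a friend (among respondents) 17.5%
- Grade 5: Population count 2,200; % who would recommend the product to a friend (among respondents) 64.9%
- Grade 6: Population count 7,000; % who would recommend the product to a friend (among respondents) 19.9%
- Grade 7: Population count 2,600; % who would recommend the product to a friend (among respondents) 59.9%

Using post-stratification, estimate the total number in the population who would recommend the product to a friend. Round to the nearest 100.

5,800

Each cell contributes its population count × the respondent rate:
  Grade 4: 8,200 × 17.5% = 1435
  Grade 5: 2,200 × 64.9% = 1427.8
  Grade 6: 7,000 × 19.9% = 1393
  Grade 7: 2,600 × 59.9% = 1557.4
Estimated total = 5813.2 → 5,800.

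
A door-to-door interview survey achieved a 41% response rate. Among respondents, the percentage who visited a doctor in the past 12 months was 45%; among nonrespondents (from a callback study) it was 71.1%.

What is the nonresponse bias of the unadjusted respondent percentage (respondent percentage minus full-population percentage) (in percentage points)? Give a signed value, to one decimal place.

Nonresponse fraction = 1 − 0.41 = 0.59.
Bias = (nonresponse fraction) × (respondent percentage − nonrespondent percentage)
     = 0.59 × (45 − 71.1) = 0.59 × -26.1 = -15.399.

-15.4 percentage points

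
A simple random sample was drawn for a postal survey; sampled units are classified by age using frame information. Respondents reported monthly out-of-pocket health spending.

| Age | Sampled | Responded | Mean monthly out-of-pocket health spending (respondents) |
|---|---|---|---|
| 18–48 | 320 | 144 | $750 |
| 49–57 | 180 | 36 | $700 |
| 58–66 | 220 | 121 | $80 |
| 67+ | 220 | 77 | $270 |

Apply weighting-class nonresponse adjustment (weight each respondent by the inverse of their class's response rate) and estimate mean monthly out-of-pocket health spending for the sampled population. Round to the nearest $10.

$470

Class response rates: 18–48 144/320 = 45%, 49–57 36/180 = 20%, 58–66 121/220 = 55%, 67+ 77/220 = 35%.
Weighting each respondent by the inverse class response rate inflates each class back to its sampled size, so the class weight is n_sampled:
  18–48: 320 × 750 = 240,000
  49–57: 180 × 700 = 126,000
  58–66: 220 × 80 = 17,600
  67+: 220 × 270 = 59,400
Adjusted estimate = 443,000 / 940 = 471.277 → $470.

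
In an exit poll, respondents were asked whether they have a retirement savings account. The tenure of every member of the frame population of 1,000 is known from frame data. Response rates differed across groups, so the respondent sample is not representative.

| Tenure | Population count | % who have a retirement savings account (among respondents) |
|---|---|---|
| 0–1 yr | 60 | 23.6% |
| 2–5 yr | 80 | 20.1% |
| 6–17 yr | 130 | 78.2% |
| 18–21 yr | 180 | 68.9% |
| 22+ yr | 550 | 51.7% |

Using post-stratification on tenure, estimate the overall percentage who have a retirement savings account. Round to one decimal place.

Weight each group's respondent value by its population share:
  0–1 yr: (60/1,000) × 23.6 = 1.416
  2–5 yr: (80/1,000) × 20.1 = 1.608
  6–17 yr: (130/1,000) × 78.2 = 10.166
  18–21 yr: (180/1,000) × 68.9 = 12.402
  22+ yr: (550/1,000) × 51.7 = 28.435
Post-stratified estimate = 54.027 → 54.0%.

54.0%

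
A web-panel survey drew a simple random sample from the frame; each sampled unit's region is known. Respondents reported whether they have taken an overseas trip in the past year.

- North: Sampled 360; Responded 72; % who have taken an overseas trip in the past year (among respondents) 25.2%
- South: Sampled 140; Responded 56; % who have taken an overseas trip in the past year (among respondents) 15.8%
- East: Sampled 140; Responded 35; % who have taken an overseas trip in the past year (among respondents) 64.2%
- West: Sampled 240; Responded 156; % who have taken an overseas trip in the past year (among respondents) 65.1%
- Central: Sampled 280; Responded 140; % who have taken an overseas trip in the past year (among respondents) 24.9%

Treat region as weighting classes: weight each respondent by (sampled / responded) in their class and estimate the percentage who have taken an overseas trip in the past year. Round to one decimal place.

Response rates by class: North 72/360 = 20%, South 56/140 = 40%, East 35/140 = 25%, West 156/240 = 65%, Central 140/280 = 50%.
Inverse-response-rate weighting restores each class to its sampled count, so class totals weight by n_sampled:
  North: 360 × 25.2 = 9072
  South: 140 × 15.8 = 2212
  East: 140 × 64.2 = 8988
  West: 240 × 65.1 = 15624
  Central: 280 × 24.9 = 6972
Adjusted estimate = 42,868 / 1,160 = 36.9552 → 37.0%.

37.0%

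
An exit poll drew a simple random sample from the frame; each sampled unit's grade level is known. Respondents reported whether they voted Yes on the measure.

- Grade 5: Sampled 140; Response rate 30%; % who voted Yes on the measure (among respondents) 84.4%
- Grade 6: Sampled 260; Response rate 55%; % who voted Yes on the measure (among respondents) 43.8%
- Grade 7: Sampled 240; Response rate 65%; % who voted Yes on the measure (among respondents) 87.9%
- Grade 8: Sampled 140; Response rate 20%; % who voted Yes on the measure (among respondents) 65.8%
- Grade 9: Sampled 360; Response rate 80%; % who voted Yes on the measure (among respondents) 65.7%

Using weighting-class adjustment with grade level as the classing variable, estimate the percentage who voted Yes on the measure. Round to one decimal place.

67.7%

With weight = n_sampled/n_responded per class, the weighted class total is n_sampled:
  Grade 5: 140 × 84.4 = 11,816
  Grade 6: 260 × 43.8 = 11,388
  Grade 7: 240 × 87.9 = 21,096
  Grade 8: 140 × 65.8 = 9212
  Grade 9: 360 × 65.7 = 23,652
Adjusted estimate = 77,164 / 1,140 = 67.6877 → 67.7%.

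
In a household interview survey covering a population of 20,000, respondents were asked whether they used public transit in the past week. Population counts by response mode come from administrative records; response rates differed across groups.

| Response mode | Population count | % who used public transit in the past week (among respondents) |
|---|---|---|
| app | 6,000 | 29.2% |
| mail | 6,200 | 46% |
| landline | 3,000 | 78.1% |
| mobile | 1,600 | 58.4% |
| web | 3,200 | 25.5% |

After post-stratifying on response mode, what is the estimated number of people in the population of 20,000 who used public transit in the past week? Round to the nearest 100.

8,700

Estimated count per cell = population count × respondent percentage:
  app: 6,000 × 29.2% = 1752
  mail: 6,200 × 46% = 2852
  landline: 3,000 × 78.1% = 2343
  mobile: 1,600 × 58.4% = 934.4
  web: 3,200 × 25.5% = 816
Estimated total = 8697.4 → 8,700.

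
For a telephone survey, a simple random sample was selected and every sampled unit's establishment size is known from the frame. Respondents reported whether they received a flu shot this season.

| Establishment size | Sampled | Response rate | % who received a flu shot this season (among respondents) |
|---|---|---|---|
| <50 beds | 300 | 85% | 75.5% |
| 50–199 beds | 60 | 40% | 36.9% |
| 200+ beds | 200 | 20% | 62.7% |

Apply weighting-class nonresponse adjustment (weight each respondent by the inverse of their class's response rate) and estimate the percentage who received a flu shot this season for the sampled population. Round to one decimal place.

Weighting each respondent by the inverse class response rate inflates each class back to its sampled size, so the class weight is n_sampled:
  <50 beds: 300 × 75.5 = 22,650
  50–199 beds: 60 × 36.9 = 2214
  200+ beds: 200 × 62.7 = 12,540
Adjusted estimate = 37,404 / 560 = 66.7929 → 66.8%.

66.8%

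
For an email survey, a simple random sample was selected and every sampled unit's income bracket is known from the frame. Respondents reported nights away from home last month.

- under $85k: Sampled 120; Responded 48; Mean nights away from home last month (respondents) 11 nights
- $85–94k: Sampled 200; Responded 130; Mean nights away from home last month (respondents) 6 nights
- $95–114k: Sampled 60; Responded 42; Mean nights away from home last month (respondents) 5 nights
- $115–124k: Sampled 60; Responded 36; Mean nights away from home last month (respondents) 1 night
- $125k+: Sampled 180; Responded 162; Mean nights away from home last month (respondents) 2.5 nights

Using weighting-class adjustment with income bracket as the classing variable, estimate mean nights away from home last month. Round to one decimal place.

5.4

Response rates by class: under $85k 48/120 = 40%, $85–94k 130/200 = 65%, $95–114k 42/60 = 70%, $115–124k 36/60 = 60%, $125k+ 162/180 = 90%.
Weighting each respondent by the inverse class response rate inflates each class back to its sampled size, so the class weight is n_sampled:
  under $85k: 120 × 11 = 1320
  $85–94k: 200 × 6 = 1200
  $95–114k: 60 × 5 = 300
  $115–124k: 60 × 1 = 60
  $125k+: 180 × 2.5 = 450
Adjusted estimate = 3330 / 620 = 5.37097 → 5.4.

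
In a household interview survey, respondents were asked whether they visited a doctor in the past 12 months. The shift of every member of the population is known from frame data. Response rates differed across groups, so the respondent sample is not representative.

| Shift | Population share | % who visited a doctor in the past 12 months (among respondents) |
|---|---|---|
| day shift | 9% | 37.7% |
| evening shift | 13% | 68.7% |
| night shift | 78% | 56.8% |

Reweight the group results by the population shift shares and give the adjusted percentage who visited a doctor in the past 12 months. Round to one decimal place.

Post-stratification weights by population share, not respondent share:
  day shift: 0.09 × 37.7 = 3.393
  evening shift: 0.13 × 68.7 = 8.931
  night shift: 0.78 × 56.8 = 44.304
Post-stratified estimate = 56.628 → 56.6%.

56.6%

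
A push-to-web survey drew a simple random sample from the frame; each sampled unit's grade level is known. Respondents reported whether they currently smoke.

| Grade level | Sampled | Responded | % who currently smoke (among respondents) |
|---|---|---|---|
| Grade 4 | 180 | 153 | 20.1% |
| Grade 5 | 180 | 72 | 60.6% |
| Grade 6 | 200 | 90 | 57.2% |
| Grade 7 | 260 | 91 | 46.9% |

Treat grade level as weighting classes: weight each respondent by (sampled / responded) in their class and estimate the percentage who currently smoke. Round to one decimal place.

46.5%

Class response rates: Grade 4 153/180 = 85%, Grade 5 72/180 = 40%, Grade 6 90/200 = 45%, Grade 7 91/260 = 35%.
Inverse-response-rate weighting restores each class to its sampled count, so class totals weight by n_sampled:
  Grade 4: 180 × 20.1 = 3618
  Grade 5: 180 × 60.6 = 10,908
  Grade 6: 200 × 57.2 = 11,440
  Grade 7: 260 × 46.9 = 12,194
Adjusted estimate = 38,160 / 820 = 46.5366 → 46.5%.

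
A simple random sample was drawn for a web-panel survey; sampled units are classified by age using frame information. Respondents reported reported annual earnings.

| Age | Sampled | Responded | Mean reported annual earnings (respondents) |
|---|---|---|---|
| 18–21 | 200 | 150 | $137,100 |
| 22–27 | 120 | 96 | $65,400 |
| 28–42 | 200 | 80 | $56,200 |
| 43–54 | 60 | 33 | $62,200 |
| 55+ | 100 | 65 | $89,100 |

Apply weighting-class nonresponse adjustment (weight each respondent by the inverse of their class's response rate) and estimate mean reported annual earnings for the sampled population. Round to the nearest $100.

$87,000

Response rates by class: 18–21 150/200 = 75%, 22–27 96/120 = 80%, 28–42 80/200 = 40%, 43–54 33/60 = 55%, 55+ 65/100 = 65%.
Weighting each respondent by the inverse class response rate inflates each class back to its sampled size, so the class weight is n_sampled:
  18–21: 200 × 137,100 = 27,420,000
  22–27: 120 × 65,400 = 7,848,000
  28–42: 200 × 56,200 = 11,240,000
  43–54: 60 × 62,200 = 3,732,000
  55+: 100 × 89,100 = 8,910,000
Adjusted estimate = 59,150,000 / 680 = 86985.3 → $87,000.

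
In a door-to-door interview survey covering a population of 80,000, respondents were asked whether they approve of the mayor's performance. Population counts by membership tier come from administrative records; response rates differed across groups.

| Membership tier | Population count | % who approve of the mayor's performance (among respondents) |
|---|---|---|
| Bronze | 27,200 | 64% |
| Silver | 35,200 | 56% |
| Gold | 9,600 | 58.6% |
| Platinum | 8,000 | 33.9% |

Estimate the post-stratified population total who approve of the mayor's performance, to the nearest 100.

Apply each group's respondent rate to its population count:
  Bronze: 27,200 × 64% = 17,408
  Silver: 35,200 × 56% = 19,712
  Gold: 9,600 × 58.6% = 5625.6
  Platinum: 8,000 × 33.9% = 2712
Estimated total = 45457.6 → 45,500.

45,500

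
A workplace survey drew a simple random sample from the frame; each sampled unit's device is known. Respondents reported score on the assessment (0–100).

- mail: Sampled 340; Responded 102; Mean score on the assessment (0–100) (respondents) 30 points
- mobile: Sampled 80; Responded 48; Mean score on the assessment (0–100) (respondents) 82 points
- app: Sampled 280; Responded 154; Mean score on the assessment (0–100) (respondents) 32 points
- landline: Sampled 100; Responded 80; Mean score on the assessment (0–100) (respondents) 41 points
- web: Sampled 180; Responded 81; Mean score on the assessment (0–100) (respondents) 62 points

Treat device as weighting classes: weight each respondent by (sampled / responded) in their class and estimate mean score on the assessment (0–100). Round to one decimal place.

Response rates by class: mail 102/340 = 30%, mobile 48/80 = 60%, app 154/280 = 55%, landline 80/100 = 80%, web 81/180 = 45%.
With weight = n_sampled/n_responded per class, the weighted class total is n_sampled:
  mail: 340 × 30 = 10,200
  mobile: 80 × 82 = 6560
  app: 280 × 32 = 8960
  landline: 100 × 41 = 4100
  web: 180 × 62 = 11,160
Adjusted estimate = 40,980 / 980 = 41.8163 → 41.8.

41.8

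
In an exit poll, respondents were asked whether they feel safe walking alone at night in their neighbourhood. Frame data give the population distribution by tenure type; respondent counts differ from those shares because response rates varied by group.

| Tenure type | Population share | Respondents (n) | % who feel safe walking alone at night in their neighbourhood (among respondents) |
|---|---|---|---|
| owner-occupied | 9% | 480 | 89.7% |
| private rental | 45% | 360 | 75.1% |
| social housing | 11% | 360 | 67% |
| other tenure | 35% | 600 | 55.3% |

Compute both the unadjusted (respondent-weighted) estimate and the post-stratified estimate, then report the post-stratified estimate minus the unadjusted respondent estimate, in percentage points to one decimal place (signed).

Unadjusted (pooled respondent) estimate weights by respondent counts:
  (480/1800)×89.7 + (360/1800)×75.1 + (360/1800)×67 + (600/1800)×55.3 = 70.7733%
Post-stratifying to population shares instead:
  0.09×89.7 + 0.45×75.1 + 0.11×67 + 0.35×55.3 = 68.593%
Difference = 68.593 − 70.7733 = -2.1803 pp.

-2.2 percentage points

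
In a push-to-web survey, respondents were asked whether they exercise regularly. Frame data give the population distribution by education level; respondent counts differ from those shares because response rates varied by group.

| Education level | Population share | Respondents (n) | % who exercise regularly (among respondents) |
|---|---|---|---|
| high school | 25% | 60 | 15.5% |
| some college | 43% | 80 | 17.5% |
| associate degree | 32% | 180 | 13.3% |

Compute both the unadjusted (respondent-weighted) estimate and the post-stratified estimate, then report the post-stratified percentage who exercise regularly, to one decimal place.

Without adjustment, the pooled respondent share is:
  (60/320)×15.5 + (80/320)×17.5 + (180/320)×13.3 = 14.7625%
Post-stratified estimate weights by population shares:
  0.25×15.5 + 0.43×17.5 + 0.32×13.3 = 15.656%

15.7%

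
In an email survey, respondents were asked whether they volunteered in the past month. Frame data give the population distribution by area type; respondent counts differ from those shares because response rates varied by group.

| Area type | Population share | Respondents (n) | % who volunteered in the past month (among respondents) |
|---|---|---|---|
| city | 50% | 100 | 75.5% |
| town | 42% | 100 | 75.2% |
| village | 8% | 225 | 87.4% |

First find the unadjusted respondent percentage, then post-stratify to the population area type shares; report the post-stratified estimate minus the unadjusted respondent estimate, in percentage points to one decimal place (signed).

-5.4 percentage points

Without adjustment, the pooled respondent share is:
  (100/425)×75.5 + (100/425)×75.2 + (225/425)×87.4 = 81.7294%
Reweighting by population area type shares:
  0.5×75.5 + 0.42×75.2 + 0.08×87.4 = 76.326%
Difference = 76.326 − 81.7294 = -5.4034 pp.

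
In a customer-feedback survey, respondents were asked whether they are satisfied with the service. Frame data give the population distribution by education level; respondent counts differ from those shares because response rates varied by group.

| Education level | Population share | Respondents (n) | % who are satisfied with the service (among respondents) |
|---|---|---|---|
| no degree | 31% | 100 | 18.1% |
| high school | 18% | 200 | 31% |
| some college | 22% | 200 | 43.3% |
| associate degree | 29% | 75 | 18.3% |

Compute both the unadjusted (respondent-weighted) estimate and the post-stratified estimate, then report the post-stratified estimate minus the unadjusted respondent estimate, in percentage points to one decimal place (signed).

-5.4 percentage points

Naive respondent-only estimate (weights = respondent counts):
  (100/575)×18.1 + (200/575)×31 + (200/575)×43.3 + (75/575)×18.3 = 31.3783%
Post-stratifying to population shares instead:
  0.31×18.1 + 0.18×31 + 0.22×43.3 + 0.29×18.3 = 26.024%
Difference = 26.024 − 31.3783 = -5.3543 pp.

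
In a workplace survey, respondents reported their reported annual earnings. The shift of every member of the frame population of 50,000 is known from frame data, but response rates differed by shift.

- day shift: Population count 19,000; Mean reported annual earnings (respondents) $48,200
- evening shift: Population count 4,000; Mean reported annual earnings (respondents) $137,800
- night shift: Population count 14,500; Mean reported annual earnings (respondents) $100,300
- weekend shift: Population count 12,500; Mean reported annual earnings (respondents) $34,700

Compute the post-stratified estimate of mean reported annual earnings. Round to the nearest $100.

Weight each group's respondent value by its population share:
  day shift: (19,000/50,000) × 48,200 = 18,316
  evening shift: (4,000/50,000) × 137,800 = 11,024
  night shift: (14,500/50,000) × 100,300 = 29,087
  weekend shift: (12,500/50,000) × 34,700 = 8675
Post-stratified estimate = 67,102 → $67,100.

$67,100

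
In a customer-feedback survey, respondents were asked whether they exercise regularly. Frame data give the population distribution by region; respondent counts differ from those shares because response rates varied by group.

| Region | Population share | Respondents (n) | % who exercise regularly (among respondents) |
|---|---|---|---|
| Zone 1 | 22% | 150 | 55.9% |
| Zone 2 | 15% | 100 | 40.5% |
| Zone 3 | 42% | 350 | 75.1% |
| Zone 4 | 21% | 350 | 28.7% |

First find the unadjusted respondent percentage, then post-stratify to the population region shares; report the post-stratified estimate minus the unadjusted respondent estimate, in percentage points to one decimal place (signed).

+4.6 percentage points

Unadjusted (pooled respondent) estimate weights by respondent counts:
  (150/950)×55.9 + (100/950)×40.5 + (350/950)×75.1 + (350/950)×28.7 = 51.3316%
Reweighting by population region shares:
  0.22×55.9 + 0.15×40.5 + 0.42×75.1 + 0.21×28.7 = 55.942%
Difference = 55.942 − 51.3316 = 4.6104 pp.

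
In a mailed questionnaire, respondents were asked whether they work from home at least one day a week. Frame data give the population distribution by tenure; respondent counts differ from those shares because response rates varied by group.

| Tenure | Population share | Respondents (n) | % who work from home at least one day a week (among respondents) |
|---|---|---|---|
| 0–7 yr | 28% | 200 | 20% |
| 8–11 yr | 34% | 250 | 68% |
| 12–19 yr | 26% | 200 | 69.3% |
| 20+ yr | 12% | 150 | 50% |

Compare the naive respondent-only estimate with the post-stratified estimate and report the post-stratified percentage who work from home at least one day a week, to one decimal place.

Naive respondent-only estimate (weights = respondent counts):
  (200/800)×20 + (250/800)×68 + (200/800)×69.3 + (150/800)×50 = 52.95%
Post-stratified estimate weights by population shares:
  0.28×20 + 0.34×68 + 0.26×69.3 + 0.12×50 = 52.738%

52.7%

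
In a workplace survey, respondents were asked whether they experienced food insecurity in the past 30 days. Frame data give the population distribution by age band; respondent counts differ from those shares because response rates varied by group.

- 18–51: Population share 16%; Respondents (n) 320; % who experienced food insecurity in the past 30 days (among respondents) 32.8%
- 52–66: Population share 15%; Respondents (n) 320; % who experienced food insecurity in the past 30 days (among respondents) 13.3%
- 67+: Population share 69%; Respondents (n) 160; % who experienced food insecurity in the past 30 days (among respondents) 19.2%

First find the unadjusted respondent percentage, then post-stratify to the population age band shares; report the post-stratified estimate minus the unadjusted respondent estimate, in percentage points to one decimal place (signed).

Naive respondent-only estimate (weights = respondent counts):
  (320/800)×32.8 + (320/800)×13.3 + (160/800)×19.2 = 22.28%
Post-stratifying to population shares instead:
  0.16×32.8 + 0.15×13.3 + 0.69×19.2 = 20.491%
Difference = 20.491 − 22.28 = -1.789 pp.

-1.8 percentage points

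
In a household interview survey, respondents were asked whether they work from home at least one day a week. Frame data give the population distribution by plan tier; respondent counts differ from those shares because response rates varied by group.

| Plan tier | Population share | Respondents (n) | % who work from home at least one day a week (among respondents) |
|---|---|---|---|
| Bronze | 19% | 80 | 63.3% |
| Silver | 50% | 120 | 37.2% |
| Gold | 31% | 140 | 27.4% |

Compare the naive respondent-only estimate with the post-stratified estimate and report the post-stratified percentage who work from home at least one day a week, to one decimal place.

39.1%

Without adjustment, the pooled respondent share is:
  (80/340)×63.3 + (120/340)×37.2 + (140/340)×27.4 = 39.3059%
Post-stratified estimate weights by population shares:
  0.19×63.3 + 0.5×37.2 + 0.31×27.4 = 39.121%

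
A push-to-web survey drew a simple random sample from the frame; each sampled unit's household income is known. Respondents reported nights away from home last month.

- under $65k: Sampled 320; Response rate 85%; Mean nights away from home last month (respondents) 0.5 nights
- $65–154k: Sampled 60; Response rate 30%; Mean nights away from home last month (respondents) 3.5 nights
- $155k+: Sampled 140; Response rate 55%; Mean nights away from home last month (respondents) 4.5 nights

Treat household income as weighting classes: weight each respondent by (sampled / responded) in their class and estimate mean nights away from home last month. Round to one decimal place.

1.9

With weight = n_sampled/n_responded per class, the weighted class total is n_sampled:
  under $65k: 320 × 0.5 = 160
  $65–154k: 60 × 3.5 = 210
  $155k+: 140 × 4.5 = 630
Adjusted estimate = 1000 / 520 = 1.92308 → 1.9.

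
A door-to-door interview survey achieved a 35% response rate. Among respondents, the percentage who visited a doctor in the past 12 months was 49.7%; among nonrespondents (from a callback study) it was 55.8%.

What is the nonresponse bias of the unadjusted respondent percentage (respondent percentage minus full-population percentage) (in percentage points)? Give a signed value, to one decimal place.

-4.0 percentage points

Nonresponse fraction = 1 − 0.35 = 0.65.
Bias = (nonresponse fraction) × (respondent percentage − nonrespondent percentage)
     = 0.65 × (49.7 − 55.8) = 0.65 × -6.1 = -3.965.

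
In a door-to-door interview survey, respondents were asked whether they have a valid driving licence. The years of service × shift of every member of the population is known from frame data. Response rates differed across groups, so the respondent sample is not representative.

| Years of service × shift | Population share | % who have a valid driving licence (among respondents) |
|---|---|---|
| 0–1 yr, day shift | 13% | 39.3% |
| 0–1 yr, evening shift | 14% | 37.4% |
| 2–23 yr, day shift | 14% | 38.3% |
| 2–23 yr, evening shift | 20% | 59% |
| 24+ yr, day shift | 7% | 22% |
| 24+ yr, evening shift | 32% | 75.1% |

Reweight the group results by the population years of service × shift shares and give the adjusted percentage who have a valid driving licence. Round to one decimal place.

Post-stratification weights by population share, not respondent share:
  0–1 yr, day shift: 0.13 × 39.3 = 5.109
  0–1 yr, evening shift: 0.14 × 37.4 = 5.236
  2–23 yr, day shift: 0.14 × 38.3 = 5.362
  2–23 yr, evening shift: 0.2 × 59 = 11.8
  24+ yr, day shift: 0.07 × 22 = 1.54
  24+ yr, evening shift: 0.32 × 75.1 = 24.032
Post-stratified estimate = 53.079 → 53.1%.

53.1%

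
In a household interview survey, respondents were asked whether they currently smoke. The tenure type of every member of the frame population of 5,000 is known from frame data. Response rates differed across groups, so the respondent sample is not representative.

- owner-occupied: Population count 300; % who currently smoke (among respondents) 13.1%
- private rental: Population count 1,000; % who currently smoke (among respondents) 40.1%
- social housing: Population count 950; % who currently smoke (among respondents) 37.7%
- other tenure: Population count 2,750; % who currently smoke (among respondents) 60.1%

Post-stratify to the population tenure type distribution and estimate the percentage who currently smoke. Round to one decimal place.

49.0%

Reweight to the known tenure type distribution:
  owner-occupied: (300/5,000) × 13.1 = 0.786
  private rental: (1,000/5,000) × 40.1 = 8.02
  social housing: (950/5,000) × 37.7 = 7.163
  other tenure: (2,750/5,000) × 60.1 = 33.055
Post-stratified estimate = 49.024 → 49.0%.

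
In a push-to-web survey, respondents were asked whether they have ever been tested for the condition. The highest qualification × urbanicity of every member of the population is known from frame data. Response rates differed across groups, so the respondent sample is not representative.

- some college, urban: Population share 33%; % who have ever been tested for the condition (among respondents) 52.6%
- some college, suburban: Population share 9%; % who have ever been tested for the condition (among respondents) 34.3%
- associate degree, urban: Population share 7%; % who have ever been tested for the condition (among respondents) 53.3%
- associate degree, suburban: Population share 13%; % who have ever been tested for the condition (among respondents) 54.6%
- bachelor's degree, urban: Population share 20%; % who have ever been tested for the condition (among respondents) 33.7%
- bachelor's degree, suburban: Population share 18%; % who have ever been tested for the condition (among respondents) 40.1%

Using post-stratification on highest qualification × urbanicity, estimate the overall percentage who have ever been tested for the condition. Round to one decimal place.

Weight each group's respondent value by its population share:
  some college, urban: 0.33 × 52.6 = 17.358
  some college, suburban: 0.09 × 34.3 = 3.087
  associate degree, urban: 0.07 × 53.3 = 3.731
  associate degree, suburban: 0.13 × 54.6 = 7.098
  bachelor's degree, urban: 0.2 × 33.7 = 6.74
  bachelor's degree, suburban: 0.18 × 40.1 = 7.218
Post-stratified estimate = 45.232 → 45.2%.

45.2%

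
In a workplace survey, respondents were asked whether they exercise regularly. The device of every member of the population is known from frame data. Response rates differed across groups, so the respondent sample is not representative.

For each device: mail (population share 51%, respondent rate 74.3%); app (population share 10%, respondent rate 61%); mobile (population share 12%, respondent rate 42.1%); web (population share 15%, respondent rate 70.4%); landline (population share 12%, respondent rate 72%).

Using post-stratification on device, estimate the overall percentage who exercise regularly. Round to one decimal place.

Each cell contributes population-share × respondent value:
  mail: 0.51 × 74.3 = 37.893
  app: 0.1 × 61 = 6.1
  mobile: 0.12 × 42.1 = 5.052
  web: 0.15 × 70.4 = 10.56
  landline: 0.12 × 72 = 8.64
Post-stratified estimate = 68.245 → 68.2%.

68.2%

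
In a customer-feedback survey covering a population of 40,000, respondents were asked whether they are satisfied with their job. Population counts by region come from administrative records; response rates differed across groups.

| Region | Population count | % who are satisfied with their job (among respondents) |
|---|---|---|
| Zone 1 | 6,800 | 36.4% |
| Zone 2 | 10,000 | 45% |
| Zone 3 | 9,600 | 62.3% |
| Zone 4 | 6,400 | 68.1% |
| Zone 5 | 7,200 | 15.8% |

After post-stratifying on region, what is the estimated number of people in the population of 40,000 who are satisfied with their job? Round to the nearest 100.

Apply each group's respondent rate to its population count:
  Zone 1: 6,800 × 36.4% = 2475.2
  Zone 2: 10,000 × 45% = 4500
  Zone 3: 9,600 × 62.3% = 5980.8
  Zone 4: 6,400 × 68.1% = 4358.4
  Zone 5: 7,200 × 15.8% = 1137.6
Estimated total = 18,452 → 18,500.

18,500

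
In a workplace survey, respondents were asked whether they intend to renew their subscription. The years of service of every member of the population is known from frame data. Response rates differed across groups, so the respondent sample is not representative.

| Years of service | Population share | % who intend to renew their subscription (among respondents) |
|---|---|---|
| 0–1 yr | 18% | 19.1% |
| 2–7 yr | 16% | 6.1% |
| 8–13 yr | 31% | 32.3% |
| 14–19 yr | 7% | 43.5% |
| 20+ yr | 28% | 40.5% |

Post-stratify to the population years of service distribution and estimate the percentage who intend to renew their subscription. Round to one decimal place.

Reweight to the known years of service distribution:
  0–1 yr: 0.18 × 19.1 = 3.438
  2–7 yr: 0.16 × 6.1 = 0.976
  8–13 yr: 0.31 × 32.3 = 10.013
  14–19 yr: 0.07 × 43.5 = 3.045
  20+ yr: 0.28 × 40.5 = 11.34
Post-stratified estimate = 28.812 → 28.8%.

28.8%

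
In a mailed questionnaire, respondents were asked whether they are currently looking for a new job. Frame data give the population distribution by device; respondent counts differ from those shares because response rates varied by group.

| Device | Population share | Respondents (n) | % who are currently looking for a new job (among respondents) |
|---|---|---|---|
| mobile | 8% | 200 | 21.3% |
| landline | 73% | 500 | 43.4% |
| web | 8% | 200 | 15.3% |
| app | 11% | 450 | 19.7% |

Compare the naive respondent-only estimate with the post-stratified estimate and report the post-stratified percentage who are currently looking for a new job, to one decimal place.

36.8%

Without adjustment, the pooled respondent share is:
  (200/1350)×21.3 + (500/1350)×43.4 + (200/1350)×15.3 + (450/1350)×19.7 = 28.063%
Post-stratified estimate weights by population shares:
  0.08×21.3 + 0.73×43.4 + 0.08×15.3 + 0.11×19.7 = 36.777%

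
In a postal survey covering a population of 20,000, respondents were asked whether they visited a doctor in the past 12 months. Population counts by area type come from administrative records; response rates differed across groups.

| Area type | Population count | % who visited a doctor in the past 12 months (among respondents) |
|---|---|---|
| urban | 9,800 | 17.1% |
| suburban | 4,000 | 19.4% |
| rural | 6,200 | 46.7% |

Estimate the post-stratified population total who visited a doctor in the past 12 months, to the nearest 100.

5,300

Apply each group's respondent rate to its population count:
  urban: 9,800 × 17.1% = 1675.8
  suburban: 4,000 × 19.4% = 776
  rural: 6,200 × 46.7% = 2895.4
Estimated total = 5347.2 → 5,300.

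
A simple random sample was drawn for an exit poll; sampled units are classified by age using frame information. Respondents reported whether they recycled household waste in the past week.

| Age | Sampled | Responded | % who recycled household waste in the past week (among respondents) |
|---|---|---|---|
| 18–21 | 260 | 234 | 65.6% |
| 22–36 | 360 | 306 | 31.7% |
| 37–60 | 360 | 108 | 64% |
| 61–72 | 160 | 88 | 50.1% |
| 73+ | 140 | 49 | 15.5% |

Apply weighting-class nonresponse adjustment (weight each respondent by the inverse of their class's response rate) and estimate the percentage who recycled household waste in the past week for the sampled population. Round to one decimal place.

Response rates by class: 18–21 234/260 = 90%, 22–36 306/360 = 85%, 37–60 108/360 = 30%, 61–72 88/160 = 55%, 73+ 49/140 = 35%.
Weighting each respondent by the inverse class response rate inflates each class back to its sampled size, so the class weight is n_sampled:
  18–21: 260 × 65.6 = 17,056
  22–36: 360 × 31.7 = 11,412
  37–60: 360 × 64 = 23,040
  61–72: 160 × 50.1 = 8016
  73+: 140 × 15.5 = 2170
Adjusted estimate = 61,694 / 1,280 = 48.1984 → 48.2%.

48.2%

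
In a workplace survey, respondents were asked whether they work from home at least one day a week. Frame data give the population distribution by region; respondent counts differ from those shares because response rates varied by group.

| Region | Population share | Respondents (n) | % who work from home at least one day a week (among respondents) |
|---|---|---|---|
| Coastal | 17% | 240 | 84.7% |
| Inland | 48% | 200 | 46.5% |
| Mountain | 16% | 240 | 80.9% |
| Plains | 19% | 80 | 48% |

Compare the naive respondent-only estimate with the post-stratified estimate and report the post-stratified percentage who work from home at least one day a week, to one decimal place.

58.8%

Naive respondent-only estimate (weights = respondent counts):
  (240/760)×84.7 + (200/760)×46.5 + (240/760)×80.9 + (80/760)×48 = 69.5842%
Post-stratified estimate weights by population shares:
  0.17×84.7 + 0.48×46.5 + 0.16×80.9 + 0.19×48 = 58.783%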